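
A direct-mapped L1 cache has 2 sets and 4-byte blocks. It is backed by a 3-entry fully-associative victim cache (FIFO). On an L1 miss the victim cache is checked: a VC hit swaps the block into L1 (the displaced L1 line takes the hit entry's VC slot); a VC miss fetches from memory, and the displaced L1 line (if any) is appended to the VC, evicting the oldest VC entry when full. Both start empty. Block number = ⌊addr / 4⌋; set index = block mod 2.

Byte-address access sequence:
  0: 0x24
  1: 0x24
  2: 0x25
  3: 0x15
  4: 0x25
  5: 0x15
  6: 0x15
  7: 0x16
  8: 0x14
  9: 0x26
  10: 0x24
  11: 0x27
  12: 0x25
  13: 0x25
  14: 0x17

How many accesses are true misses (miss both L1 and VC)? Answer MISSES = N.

MISSES = 2

#0 0x24→b9/s1 MISS; vc=[]
#1 0x24→b9/s1 L1-HIT; vc=[]
#2 0x25→b9/s1 L1-HIT; vc=[]
#3 0x15→b5/s1 MISS; vc=[9]
#4 0x25→b9/s1 VC-HIT; vc=[5]
#5 0x15→b5/s1 VC-HIT; vc=[9]
#6 0x15→b5/s1 L1-HIT; vc=[9]
#7 0x16→b5/s1 L1-HIT; vc=[9]
#8 0x14→b5/s1 L1-HIT; vc=[9]
#9 0x26→b9/s1 VC-HIT; vc=[5]
#10 0x24→b9/s1 L1-HIT; vc=[5]
#11 0x27→b9/s1 L1-HIT; vc=[5]
#12 0x25→b9/s1 L1-HIT; vc=[5]
#13 0x25→b9/s1 L1-HIT; vc=[5]
#14 0x17→b5/s1 VC-HIT; vc=[9]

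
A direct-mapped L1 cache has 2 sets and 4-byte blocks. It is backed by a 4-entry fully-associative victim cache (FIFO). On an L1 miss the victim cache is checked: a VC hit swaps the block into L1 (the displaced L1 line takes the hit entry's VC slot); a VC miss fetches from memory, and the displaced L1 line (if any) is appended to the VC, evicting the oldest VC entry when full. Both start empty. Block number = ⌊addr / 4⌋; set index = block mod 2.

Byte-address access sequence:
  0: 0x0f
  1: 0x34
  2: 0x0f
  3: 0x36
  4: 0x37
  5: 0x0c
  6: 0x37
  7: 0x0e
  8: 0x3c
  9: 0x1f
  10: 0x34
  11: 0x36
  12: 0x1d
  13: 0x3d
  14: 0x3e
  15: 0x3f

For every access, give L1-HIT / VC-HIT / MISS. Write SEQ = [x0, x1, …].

SEQ = [MISS, MISS, VC-HIT, VC-HIT, L1-HIT, VC-HIT, VC-HIT, VC-HIT, MISS, MISS, VC-HIT, L1-HIT, VC-HIT, VC-HIT, L1-HIT, L1-HIT]

#0 0xf→b3/s1 MISS; vc=[]
#1 0x34→b13/s1 MISS; vc=[3]
#2 0xf→b3/s1 VC-HIT; vc=[13]
#3 0x36→b13/s1 VC-HIT; vc=[3]
#4 0x37→b13/s1 L1-HIT; vc=[3]
#5 0xc→b3/s1 VC-HIT; vc=[13]
#6 0x37→b13/s1 VC-HIT; vc=[3]
#7 0xe→b3/s1 VC-HIT; vc=[13]
#8 0x3c→b15/s1 MISS; vc=[13,3]
#9 0x1f→b7/s1 MISS; vc=[13,3,15]
#10 0x34→b13/s1 VC-HIT; vc=[7,3,15]
#11 0x36→b13/s1 L1-HIT; vc=[7,3,15]
#12 0x1d→b7/s1 VC-HIT; vc=[13,3,15]
#13 0x3d→b15/s1 VC-HIT; vc=[13,3,7]
#14 0x3e→b15/s1 L1-HIT; vc=[13,3,7]
#15 0x3f→b15/s1 L1-HIT; vc=[13,3,7]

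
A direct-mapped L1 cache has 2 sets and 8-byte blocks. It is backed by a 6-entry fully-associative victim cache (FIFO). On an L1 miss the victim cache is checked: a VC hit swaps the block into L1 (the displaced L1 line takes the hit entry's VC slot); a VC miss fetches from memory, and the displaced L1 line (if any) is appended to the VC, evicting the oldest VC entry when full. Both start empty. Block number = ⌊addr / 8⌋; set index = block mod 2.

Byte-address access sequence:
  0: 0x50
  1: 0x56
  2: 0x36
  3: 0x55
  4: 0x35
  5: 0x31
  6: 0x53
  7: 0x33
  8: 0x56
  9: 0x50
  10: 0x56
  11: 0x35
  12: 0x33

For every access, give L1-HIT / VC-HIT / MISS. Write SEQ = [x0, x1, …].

SEQ = [MISS, L1-HIT, MISS, VC-HIT, VC-HIT, L1-HIT, VC-HIT, VC-HIT, VC-HIT, L1-HIT, L1-HIT, VC-HIT, L1-HIT]

#0 0x50→b10/s0 MISS; vc=[]
#1 0x56→b10/s0 L1-HIT; vc=[]
#2 0x36→b6/s0 MISS; vc=[10]
#3 0x55→b10/s0 VC-HIT; vc=[6]
#4 0x35→b6/s0 VC-HIT; vc=[10]
#5 0x31→b6/s0 L1-HIT; vc=[10]
#6 0x53→b10/s0 VC-HIT; vc=[6]
#7 0x33→b6/s0 VC-HIT; vc=[10]
#8 0x56→b10/s0 VC-HIT; vc=[6]
#9 0x50→b10/s0 L1-HIT; vc=[6]
#10 0x56→b10/s0 L1-HIT; vc=[6]
#11 0x35→b6/s0 VC-HIT; vc=[10]
#12 0x33→b6/s0 L1-HIT; vc=[10]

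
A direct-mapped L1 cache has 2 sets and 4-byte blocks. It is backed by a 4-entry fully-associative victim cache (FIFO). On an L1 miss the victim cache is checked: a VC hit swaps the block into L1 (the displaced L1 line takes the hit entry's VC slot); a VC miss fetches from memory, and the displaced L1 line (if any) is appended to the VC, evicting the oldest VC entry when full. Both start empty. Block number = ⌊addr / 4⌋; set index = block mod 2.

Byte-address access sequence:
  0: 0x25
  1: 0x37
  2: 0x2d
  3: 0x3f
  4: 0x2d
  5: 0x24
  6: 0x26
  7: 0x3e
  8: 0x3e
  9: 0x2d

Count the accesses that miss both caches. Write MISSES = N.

0: 0x25 (blk 9, set 1) → MISS  vc=[]
1: 0x37 (blk 13, set 1) → MISS  vc=[9]
2: 0x2d (blk 11, set 1) → MISS  vc=[9, 13]
3: 0x3f (blk 15, set 1) → MISS  vc=[9, 13, 11]
4: 0x2d (blk 11, set 1) → VC-HIT  vc=[9, 13, 15]
5: 0x24 (blk 9, set 1) → VC-HIT  vc=[11, 13, 15]
6: 0x26 (blk 9, set 1) → L1-HIT  vc=[11, 13, 15]
7: 0x3e (blk 15, set 1) → VC-HIT  vc=[11, 13, 9]
8: 0x3e (blk 15, set 1) → L1-HIT  vc=[11, 13, 9]
9: 0x2d (blk 11, set 1) → VC-HIT  vc=[15, 13, 9]

MISSES = 4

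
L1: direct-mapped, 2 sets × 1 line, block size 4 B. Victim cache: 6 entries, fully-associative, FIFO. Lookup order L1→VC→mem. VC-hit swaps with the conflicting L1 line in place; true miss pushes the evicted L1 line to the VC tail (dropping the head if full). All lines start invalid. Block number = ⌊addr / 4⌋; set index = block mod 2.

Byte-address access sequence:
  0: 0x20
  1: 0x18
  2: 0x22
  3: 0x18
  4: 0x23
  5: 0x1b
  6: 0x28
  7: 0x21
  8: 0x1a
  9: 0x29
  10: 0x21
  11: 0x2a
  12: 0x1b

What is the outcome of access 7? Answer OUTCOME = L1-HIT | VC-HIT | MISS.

0: 0x20 (blk 8, set 0) → MISS  vc=[]
1: 0x18 (blk 6, set 0) → MISS  vc=[8]
2: 0x22 (blk 8, set 0) → VC-HIT  vc=[6]
3: 0x18 (blk 6, set 0) → VC-HIT  vc=[8]
4: 0x23 (blk 8, set 0) → VC-HIT  vc=[6]
5: 0x1b (blk 6, set 0) → VC-HIT  vc=[8]
6: 0x28 (blk 10, set 0) → MISS  vc=[8, 6]
7: 0x21 (blk 8, set 0) → VC-HIT  vc=[10, 6]
8: 0x1a (blk 6, set 0) → VC-HIT  vc=[10, 8]
9: 0x29 (blk 10, set 0) → VC-HIT  vc=[6, 8]
10: 0x21 (blk 8, set 0) → VC-HIT  vc=[6, 10]
11: 0x2a (blk 10, set 0) → VC-HIT  vc=[6, 8]
12: 0x1b (blk 6, set 0) → VC-HIT  vc=[10, 8]

OUTCOME = VC-HIT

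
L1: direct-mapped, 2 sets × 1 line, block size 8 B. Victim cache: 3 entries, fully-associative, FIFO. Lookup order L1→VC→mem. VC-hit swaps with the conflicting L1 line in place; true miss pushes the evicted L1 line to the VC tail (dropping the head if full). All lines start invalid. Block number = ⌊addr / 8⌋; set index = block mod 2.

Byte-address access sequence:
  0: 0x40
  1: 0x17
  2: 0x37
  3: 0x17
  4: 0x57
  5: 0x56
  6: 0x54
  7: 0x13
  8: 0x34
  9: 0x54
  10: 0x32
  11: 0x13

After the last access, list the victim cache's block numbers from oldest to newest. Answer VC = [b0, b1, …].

#0 0x40→b8/s0 MISS; vc=[]
#1 0x17→b2/s0 MISS; vc=[8]
#2 0x37→b6/s0 MISS; vc=[8,2]
#3 0x17→b2/s0 VC-HIT; vc=[8,6]
#4 0x57→b10/s0 MISS; vc=[8,6,2]
#5 0x56→b10/s0 L1-HIT; vc=[8,6,2]
#6 0x54→b10/s0 L1-HIT; vc=[8,6,2]
#7 0x13→b2/s0 VC-HIT; vc=[8,6,10]
#8 0x34→b6/s0 VC-HIT; vc=[8,2,10]
#9 0x54→b10/s0 VC-HIT; vc=[8,2,6]
#10 0x32→b6/s0 VC-HIT; vc=[8,2,10]
#11 0x13→b2/s0 VC-HIT; vc=[8,6,10]

VC = [8, 6, 10]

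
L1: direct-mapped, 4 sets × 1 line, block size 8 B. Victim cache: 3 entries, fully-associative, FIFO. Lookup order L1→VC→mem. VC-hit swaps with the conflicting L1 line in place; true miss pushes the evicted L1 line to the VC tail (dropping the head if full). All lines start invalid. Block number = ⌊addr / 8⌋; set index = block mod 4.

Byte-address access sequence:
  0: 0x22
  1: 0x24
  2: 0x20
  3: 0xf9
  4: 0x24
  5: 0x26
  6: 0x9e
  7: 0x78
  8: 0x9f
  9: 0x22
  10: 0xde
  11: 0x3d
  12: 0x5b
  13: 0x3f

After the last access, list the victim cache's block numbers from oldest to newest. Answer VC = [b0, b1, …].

VC = [19, 27, 11]

#0 0x22→b4/s0 MISS; vc=[]
#1 0x24→b4/s0 L1-HIT; vc=[]
#2 0x20→b4/s0 L1-HIT; vc=[]
#3 0xf9→b31/s3 MISS; vc=[]
#4 0x24→b4/s0 L1-HIT; vc=[]
#5 0x26→b4/s0 L1-HIT; vc=[]
#6 0x9e→b19/s3 MISS; vc=[31]
#7 0x78→b15/s3 MISS; vc=[31,19]
#8 0x9f→b19/s3 VC-HIT; vc=[31,15]
#9 0x22→b4/s0 L1-HIT; vc=[31,15]
#10 0xde→b27/s3 MISS; vc=[31,15,19]
#11 0x3d→b7/s3 MISS; vc=[15,19,27]
#12 0x5b→b11/s3 MISS; vc=[19,27,7]
#13 0x3f→b7/s3 VC-HIT; vc=[19,27,11]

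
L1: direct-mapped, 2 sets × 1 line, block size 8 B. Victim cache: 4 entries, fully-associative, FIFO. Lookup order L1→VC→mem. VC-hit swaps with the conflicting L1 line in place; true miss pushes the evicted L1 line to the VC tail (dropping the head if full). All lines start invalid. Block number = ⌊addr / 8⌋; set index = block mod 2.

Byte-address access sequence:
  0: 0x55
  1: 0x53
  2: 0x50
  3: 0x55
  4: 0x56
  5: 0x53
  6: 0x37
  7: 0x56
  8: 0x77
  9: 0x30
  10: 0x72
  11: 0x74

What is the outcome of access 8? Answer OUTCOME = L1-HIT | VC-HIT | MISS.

#0 0x55→b10/s0 MISS; vc=[]
#1 0x53→b10/s0 L1-HIT; vc=[]
#2 0x50→b10/s0 L1-HIT; vc=[]
#3 0x55→b10/s0 L1-HIT; vc=[]
#4 0x56→b10/s0 L1-HIT; vc=[]
#5 0x53→b10/s0 L1-HIT; vc=[]
#6 0x37→b6/s0 MISS; vc=[10]
#7 0x56→b10/s0 VC-HIT; vc=[6]
#8 0x77→b14/s0 MISS; vc=[6,10]
#9 0x30→b6/s0 VC-HIT; vc=[14,10]
#10 0x72→b14/s0 VC-HIT; vc=[6,10]
#11 0x74→b14/s0 L1-HIT; vc=[6,10]

OUTCOME = MISS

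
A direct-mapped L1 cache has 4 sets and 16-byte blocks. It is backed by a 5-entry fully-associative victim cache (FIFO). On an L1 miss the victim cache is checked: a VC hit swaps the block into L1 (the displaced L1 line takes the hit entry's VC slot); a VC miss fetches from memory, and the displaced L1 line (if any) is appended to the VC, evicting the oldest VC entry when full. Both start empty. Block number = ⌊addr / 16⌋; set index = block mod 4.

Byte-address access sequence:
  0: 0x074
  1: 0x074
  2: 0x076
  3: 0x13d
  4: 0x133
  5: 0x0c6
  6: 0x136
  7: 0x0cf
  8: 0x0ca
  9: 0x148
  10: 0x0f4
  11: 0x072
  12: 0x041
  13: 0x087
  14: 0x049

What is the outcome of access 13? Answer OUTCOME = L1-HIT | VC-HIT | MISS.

  [0] addr=0x74 blk=7 s=3: MISS | VC []
  [1] addr=0x74 blk=7 s=3: L1-HIT | VC []
  [2] addr=0x76 blk=7 s=3: L1-HIT | VC []
  [3] addr=0x13d blk=19 s=3: MISS | VC [7]
  [4] addr=0x133 blk=19 s=3: L1-HIT | VC [7]
  [5] addr=0xc6 blk=12 s=0: MISS | VC [7]
  [6] addr=0x136 blk=19 s=3: L1-HIT | VC [7]
  [7] addr=0xcf blk=12 s=0: L1-HIT | VC [7]
  [8] addr=0xca blk=12 s=0: L1-HIT | VC [7]
  [9] addr=0x148 blk=20 s=0: MISS | VC [7, 12]
  [10] addr=0xf4 blk=15 s=3: MISS | VC [7, 12, 19]
  [11] addr=0x72 blk=7 s=3: VC-HIT | VC [15, 12, 19]
  [12] addr=0x41 blk=4 s=0: MISS | VC [15, 12, 19, 20]
  [13] addr=0x87 blk=8 s=0: MISS | VC [15, 12, 19, 20, 4]
  [14] addr=0x49 blk=4 s=0: VC-HIT | VC [15, 12, 19, 20, 8]

OUTCOME = MISS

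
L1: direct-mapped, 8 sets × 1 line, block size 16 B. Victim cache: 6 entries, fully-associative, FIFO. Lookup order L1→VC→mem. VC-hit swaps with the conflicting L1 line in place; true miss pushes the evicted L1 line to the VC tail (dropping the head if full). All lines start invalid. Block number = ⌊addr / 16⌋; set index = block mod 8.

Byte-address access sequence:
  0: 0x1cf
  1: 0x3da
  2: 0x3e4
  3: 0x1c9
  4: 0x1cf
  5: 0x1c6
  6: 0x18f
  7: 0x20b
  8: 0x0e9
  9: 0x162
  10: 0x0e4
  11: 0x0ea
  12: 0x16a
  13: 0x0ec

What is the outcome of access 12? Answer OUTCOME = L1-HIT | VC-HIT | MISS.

  [0] addr=0x1cf blk=28 s=4: MISS | VC []
  [1] addr=0x3da blk=61 s=5: MISS | VC []
  [2] addr=0x3e4 blk=62 s=6: MISS | VC []
  [3] addr=0x1c9 blk=28 s=4: L1-HIT | VC []
  [4] addr=0x1cf blk=28 s=4: L1-HIT | VC []
  [5] addr=0x1c6 blk=28 s=4: L1-HIT | VC []
  [6] addr=0x18f blk=24 s=0: MISS | VC []
  [7] addr=0x20b blk=32 s=0: MISS | VC [24]
  [8] addr=0xe9 blk=14 s=6: MISS | VC [24, 62]
  [9] addr=0x162 blk=22 s=6: MISS | VC [24, 62, 14]
  [10] addr=0xe4 blk=14 s=6: VC-HIT | VC [24, 62, 22]
  [11] addr=0xea blk=14 s=6: L1-HIT | VC [24, 62, 22]
  [12] addr=0x16a blk=22 s=6: VC-HIT | VC [24, 62, 14]
  [13] addr=0xec blk=14 s=6: VC-HIT | VC [24, 62, 22]

OUTCOME = VC-HIT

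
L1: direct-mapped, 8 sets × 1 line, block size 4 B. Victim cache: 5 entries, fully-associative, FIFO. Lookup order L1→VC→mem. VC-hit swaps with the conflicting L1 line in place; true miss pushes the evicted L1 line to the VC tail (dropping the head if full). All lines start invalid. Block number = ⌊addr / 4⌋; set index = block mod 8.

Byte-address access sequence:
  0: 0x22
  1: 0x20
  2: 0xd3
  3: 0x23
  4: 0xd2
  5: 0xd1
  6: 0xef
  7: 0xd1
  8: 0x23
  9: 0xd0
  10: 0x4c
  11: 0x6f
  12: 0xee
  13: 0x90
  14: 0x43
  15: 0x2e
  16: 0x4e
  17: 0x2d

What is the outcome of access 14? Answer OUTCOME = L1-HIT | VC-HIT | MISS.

OUTCOME = MISS

0: 0x22 (blk 8, set 0) → MISS  vc=[]
1: 0x20 (blk 8, set 0) → L1-HIT  vc=[]
2: 0xd3 (blk 52, set 4) → MISS  vc=[]
3: 0x23 (blk 8, set 0) → L1-HIT  vc=[]
4: 0xd2 (blk 52, set 4) → L1-HIT  vc=[]
5: 0xd1 (blk 52, set 4) → L1-HIT  vc=[]
6: 0xef (blk 59, set 3) → MISS  vc=[]
7: 0xd1 (blk 52, set 4) → L1-HIT  vc=[]
8: 0x23 (blk 8, set 0) → L1-HIT  vc=[]
9: 0xd0 (blk 52, set 4) → L1-HIT  vc=[]
10: 0x4c (blk 19, set 3) → MISS  vc=[59]
11: 0x6f (blk 27, set 3) → MISS  vc=[59, 19]
12: 0xee (blk 59, set 3) → VC-HIT  vc=[27, 19]
13: 0x90 (blk 36, set 4) → MISS  vc=[27, 19, 52]
14: 0x43 (blk 16, set 0) → MISS  vc=[27, 19, 52, 8]
15: 0x2e (blk 11, set 3) → MISS  vc=[27, 19, 52, 8, 59]
16: 0x4e (blk 19, set 3) → VC-HIT  vc=[27, 11, 52, 8, 59]
17: 0x2d (blk 11, set 3) → VC-HIT  vc=[27, 19, 52, 8, 59]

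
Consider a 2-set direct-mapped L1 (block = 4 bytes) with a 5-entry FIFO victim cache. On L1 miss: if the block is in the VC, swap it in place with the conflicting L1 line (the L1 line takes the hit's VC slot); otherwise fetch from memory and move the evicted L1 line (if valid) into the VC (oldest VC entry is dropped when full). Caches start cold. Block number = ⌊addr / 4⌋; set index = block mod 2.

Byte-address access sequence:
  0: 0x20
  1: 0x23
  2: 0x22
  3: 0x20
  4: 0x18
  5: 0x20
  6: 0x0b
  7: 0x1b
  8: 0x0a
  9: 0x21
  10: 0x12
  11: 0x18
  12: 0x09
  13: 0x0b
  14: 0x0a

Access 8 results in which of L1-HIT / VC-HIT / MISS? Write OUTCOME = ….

OUTCOME = VC-HIT

0: 0x20 (blk 8, set 0) → MISS  vc=[]
1: 0x23 (blk 8, set 0) → L1-HIT  vc=[]
2: 0x22 (blk 8, set 0) → L1-HIT  vc=[]
3: 0x20 (blk 8, set 0) → L1-HIT  vc=[]
4: 0x18 (blk 6, set 0) → MISS  vc=[8]
5: 0x20 (blk 8, set 0) → VC-HIT  vc=[6]
6: 0xb (blk 2, set 0) → MISS  vc=[6, 8]
7: 0x1b (blk 6, set 0) → VC-HIT  vc=[2, 8]
8: 0xa (blk 2, set 0) → VC-HIT  vc=[6, 8]
9: 0x21 (blk 8, set 0) → VC-HIT  vc=[6, 2]
10: 0x12 (blk 4, set 0) → MISS  vc=[6, 2, 8]
11: 0x18 (blk 6, set 0) → VC-HIT  vc=[4, 2, 8]
12: 0x9 (blk 2, set 0) → VC-HIT  vc=[4, 6, 8]
13: 0xb (blk 2, set 0) → L1-HIT  vc=[4, 6, 8]
14: 0xa (blk 2, set 0) → L1-HIT  vc=[4, 6, 8]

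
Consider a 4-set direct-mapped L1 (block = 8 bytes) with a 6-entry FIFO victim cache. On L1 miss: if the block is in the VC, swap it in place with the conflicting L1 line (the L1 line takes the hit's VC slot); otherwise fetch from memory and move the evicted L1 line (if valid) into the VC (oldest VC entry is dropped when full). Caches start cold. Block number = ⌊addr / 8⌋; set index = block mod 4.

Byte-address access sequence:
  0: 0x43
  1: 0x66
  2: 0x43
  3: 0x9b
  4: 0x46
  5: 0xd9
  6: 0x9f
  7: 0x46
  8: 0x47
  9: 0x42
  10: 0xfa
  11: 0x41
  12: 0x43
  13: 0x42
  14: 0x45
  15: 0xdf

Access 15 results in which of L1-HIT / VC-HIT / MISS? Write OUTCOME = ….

0: 0x43 (blk 8, set 0) → MISS  vc=[]
1: 0x66 (blk 12, set 0) → MISS  vc=[8]
2: 0x43 (blk 8, set 0) → VC-HIT  vc=[12]
3: 0x9b (blk 19, set 3) → MISS  vc=[12]
4: 0x46 (blk 8, set 0) → L1-HIT  vc=[12]
5: 0xd9 (blk 27, set 3) → MISS  vc=[12, 19]
6: 0x9f (blk 19, set 3) → VC-HIT  vc=[12, 27]
7: 0x46 (blk 8, set 0) → L1-HIT  vc=[12, 27]
8: 0x47 (blk 8, set 0) → L1-HIT  vc=[12, 27]
9: 0x42 (blk 8, set 0) → L1-HIT  vc=[12, 27]
10: 0xfa (blk 31, set 3) → MISS  vc=[12, 27, 19]
11: 0x41 (blk 8, set 0) → L1-HIT  vc=[12, 27, 19]
12: 0x43 (blk 8, set 0) → L1-HIT  vc=[12, 27, 19]
13: 0x42 (blk 8, set 0) → L1-HIT  vc=[12, 27, 19]
14: 0x45 (blk 8, set 0) → L1-HIT  vc=[12, 27, 19]
15: 0xdf (blk 27, set 3) → VC-HIT  vc=[12, 31, 19]

OUTCOME = VC-HIT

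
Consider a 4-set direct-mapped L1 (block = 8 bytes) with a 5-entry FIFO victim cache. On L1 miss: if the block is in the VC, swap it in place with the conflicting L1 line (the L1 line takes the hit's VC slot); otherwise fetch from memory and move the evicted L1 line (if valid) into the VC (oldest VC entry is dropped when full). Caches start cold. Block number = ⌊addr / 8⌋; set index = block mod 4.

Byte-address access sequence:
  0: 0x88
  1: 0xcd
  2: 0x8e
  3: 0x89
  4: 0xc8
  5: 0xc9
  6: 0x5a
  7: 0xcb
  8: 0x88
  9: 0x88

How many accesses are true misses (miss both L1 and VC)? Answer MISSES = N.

0: 0x88 (blk 17, set 1) → MISS  vc=[]
1: 0xcd (blk 25, set 1) → MISS  vc=[17]
2: 0x8e (blk 17, set 1) → VC-HIT  vc=[25]
3: 0x89 (blk 17, set 1) → L1-HIT  vc=[25]
4: 0xc8 (blk 25, set 1) → VC-HIT  vc=[17]
5: 0xc9 (blk 25, set 1) → L1-HIT  vc=[17]
6: 0x5a (blk 11, set 3) → MISS  vc=[17]
7: 0xcb (blk 25, set 1) → L1-HIT  vc=[17]
8: 0x88 (blk 17, set 1) → VC-HIT  vc=[25]
9: 0x88 (blk 17, set 1) → L1-HIT  vc=[25]

MISSES = 3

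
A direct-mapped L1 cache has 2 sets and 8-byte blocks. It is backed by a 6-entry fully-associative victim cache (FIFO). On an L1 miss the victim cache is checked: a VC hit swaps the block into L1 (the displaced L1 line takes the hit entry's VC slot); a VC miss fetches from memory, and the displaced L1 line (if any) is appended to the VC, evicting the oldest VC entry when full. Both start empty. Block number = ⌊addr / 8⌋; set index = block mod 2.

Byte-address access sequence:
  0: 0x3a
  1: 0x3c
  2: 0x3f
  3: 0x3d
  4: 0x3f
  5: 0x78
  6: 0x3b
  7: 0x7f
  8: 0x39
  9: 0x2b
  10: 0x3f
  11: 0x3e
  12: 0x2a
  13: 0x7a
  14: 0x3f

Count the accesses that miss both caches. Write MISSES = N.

0: 0x3a (blk 7, set 1) → MISS  vc=[]
1: 0x3c (blk 7, set 1) → L1-HIT  vc=[]
2: 0x3f (blk 7, set 1) → L1-HIT  vc=[]
3: 0x3d (blk 7, set 1) → L1-HIT  vc=[]
4: 0x3f (blk 7, set 1) → L1-HIT  vc=[]
5: 0x78 (blk 15, set 1) → MISS  vc=[7]
6: 0x3b (blk 7, set 1) → VC-HIT  vc=[15]
7: 0x7f (blk 15, set 1) → VC-HIT  vc=[7]
8: 0x39 (blk 7, set 1) → VC-HIT  vc=[15]
9: 0x2b (blk 5, set 1) → MISS  vc=[15, 7]
10: 0x3f (blk 7, set 1) → VC-HIT  vc=[15, 5]
11: 0x3e (blk 7, set 1) → L1-HIT  vc=[15, 5]
12: 0x2a (blk 5, set 1) → VC-HIT  vc=[15, 7]
13: 0x7a (blk 15, set 1) → VC-HIT  vc=[5, 7]
14: 0x3f (blk 7, set 1) → VC-HIT  vc=[5, 15]

MISSES = 3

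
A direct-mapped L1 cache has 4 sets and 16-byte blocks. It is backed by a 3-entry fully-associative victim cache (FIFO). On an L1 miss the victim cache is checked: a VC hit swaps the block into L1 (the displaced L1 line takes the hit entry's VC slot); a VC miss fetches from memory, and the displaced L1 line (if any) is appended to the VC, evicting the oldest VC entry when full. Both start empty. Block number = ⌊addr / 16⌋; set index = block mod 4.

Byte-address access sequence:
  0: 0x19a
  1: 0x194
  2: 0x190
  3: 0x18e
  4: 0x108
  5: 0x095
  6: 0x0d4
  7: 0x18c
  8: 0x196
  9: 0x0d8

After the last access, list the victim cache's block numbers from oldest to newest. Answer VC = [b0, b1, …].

VC = [16, 25, 9]

0: 0x19a (blk 25, set 1) → MISS  vc=[]
1: 0x194 (blk 25, set 1) → L1-HIT  vc=[]
2: 0x190 (blk 25, set 1) → L1-HIT  vc=[]
3: 0x18e (blk 24, set 0) → MISS  vc=[]
4: 0x108 (blk 16, set 0) → MISS  vc=[24]
5: 0x95 (blk 9, set 1) → MISS  vc=[24, 25]
6: 0xd4 (blk 13, set 1) → MISS  vc=[24, 25, 9]
7: 0x18c (blk 24, set 0) → VC-HIT  vc=[16, 25, 9]
8: 0x196 (blk 25, set 1) → VC-HIT  vc=[16, 13, 9]
9: 0xd8 (blk 13, set 1) → VC-HIT  vc=[16, 25, 9]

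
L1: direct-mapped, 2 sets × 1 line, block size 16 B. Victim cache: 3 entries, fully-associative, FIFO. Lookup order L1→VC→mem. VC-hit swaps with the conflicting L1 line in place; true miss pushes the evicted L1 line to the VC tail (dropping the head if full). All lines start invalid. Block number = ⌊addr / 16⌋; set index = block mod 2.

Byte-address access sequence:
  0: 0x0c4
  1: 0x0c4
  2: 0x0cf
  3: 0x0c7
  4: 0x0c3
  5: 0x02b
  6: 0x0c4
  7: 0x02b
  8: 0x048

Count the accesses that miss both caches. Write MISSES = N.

MISSES = 3

#0 0xc4→b12/s0 MISS; vc=[]
#1 0xc4→b12/s0 L1-HIT; vc=[]
#2 0xcf→b12/s0 L1-HIT; vc=[]
#3 0xc7→b12/s0 L1-HIT; vc=[]
#4 0xc3→b12/s0 L1-HIT; vc=[]
#5 0x2b→b2/s0 MISS; vc=[12]
#6 0xc4→b12/s0 VC-HIT; vc=[2]
#7 0x2b→b2/s0 VC-HIT; vc=[12]
#8 0x48→b4/s0 MISS; vc=[12,2]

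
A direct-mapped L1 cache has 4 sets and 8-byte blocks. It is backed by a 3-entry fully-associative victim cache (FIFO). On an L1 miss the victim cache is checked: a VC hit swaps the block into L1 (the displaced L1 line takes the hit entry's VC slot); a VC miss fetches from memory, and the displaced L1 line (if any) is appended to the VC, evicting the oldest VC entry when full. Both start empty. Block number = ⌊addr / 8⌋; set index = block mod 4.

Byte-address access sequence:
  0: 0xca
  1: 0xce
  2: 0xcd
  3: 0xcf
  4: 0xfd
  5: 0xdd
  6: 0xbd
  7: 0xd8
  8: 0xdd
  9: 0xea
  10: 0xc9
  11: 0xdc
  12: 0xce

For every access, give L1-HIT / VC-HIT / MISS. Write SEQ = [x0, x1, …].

SEQ = [MISS, L1-HIT, L1-HIT, L1-HIT, MISS, MISS, MISS, VC-HIT, L1-HIT, MISS, VC-HIT, L1-HIT, L1-HIT]

0: 0xca (blk 25, set 1) → MISS  vc=[]
1: 0xce (blk 25, set 1) → L1-HIT  vc=[]
2: 0xcd (blk 25, set 1) → L1-HIT  vc=[]
3: 0xcf (blk 25, set 1) → L1-HIT  vc=[]
4: 0xfd (blk 31, set 3) → MISS  vc=[]
5: 0xdd (blk 27, set 3) → MISS  vc=[31]
6: 0xbd (blk 23, set 3) → MISS  vc=[31, 27]
7: 0xd8 (blk 27, set 3) → VC-HIT  vc=[31, 23]
8: 0xdd (blk 27, set 3) → L1-HIT  vc=[31, 23]
9: 0xea (blk 29, set 1) → MISS  vc=[31, 23, 25]
10: 0xc9 (blk 25, set 1) → VC-HIT  vc=[31, 23, 29]
11: 0xdc (blk 27, set 3) → L1-HIT  vc=[31, 23, 29]
12: 0xce (blk 25, set 1) → L1-HIT  vc=[31, 23, 29]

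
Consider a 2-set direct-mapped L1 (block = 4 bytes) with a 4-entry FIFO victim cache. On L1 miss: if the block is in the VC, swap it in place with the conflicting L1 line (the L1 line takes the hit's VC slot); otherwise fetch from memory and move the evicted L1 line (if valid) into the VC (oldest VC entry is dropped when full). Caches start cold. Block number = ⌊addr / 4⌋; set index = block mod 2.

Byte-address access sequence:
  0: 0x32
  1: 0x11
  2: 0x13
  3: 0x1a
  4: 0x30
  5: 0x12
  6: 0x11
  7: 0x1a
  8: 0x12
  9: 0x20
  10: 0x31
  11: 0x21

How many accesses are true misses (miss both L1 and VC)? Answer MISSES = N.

0: 0x32 (blk 12, set 0) → MISS  vc=[]
1: 0x11 (blk 4, set 0) → MISS  vc=[12]
2: 0x13 (blk 4, set 0) → L1-HIT  vc=[12]
3: 0x1a (blk 6, set 0) → MISS  vc=[12, 4]
4: 0x30 (blk 12, set 0) → VC-HIT  vc=[6, 4]
5: 0x12 (blk 4, set 0) → VC-HIT  vc=[6, 12]
6: 0x11 (blk 4, set 0) → L1-HIT  vc=[6, 12]
7: 0x1a (blk 6, set 0) → VC-HIT  vc=[4, 12]
8: 0x12 (blk 4, set 0) → VC-HIT  vc=[6, 12]
9: 0x20 (blk 8, set 0) → MISS  vc=[6, 12, 4]
10: 0x31 (blk 12, set 0) → VC-HIT  vc=[6, 8, 4]
11: 0x21 (blk 8, set 0) → VC-HIT  vc=[6, 12, 4]

MISSES = 4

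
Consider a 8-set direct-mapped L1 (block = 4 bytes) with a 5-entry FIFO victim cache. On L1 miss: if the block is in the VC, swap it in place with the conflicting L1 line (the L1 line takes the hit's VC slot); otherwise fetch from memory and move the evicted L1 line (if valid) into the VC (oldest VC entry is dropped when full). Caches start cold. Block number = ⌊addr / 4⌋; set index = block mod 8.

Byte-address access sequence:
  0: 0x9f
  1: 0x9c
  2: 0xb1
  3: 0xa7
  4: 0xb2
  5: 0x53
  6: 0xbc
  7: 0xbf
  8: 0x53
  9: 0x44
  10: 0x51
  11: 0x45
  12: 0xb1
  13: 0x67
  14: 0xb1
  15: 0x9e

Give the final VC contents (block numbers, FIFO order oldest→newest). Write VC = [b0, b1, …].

VC = [20, 47, 41, 17]

0: 0x9f (blk 39, set 7) → MISS  vc=[]
1: 0x9c (blk 39, set 7) → L1-HIT  vc=[]
2: 0xb1 (blk 44, set 4) → MISS  vc=[]
3: 0xa7 (blk 41, set 1) → MISS  vc=[]
4: 0xb2 (blk 44, set 4) → L1-HIT  vc=[]
5: 0x53 (blk 20, set 4) → MISS  vc=[44]
6: 0xbc (blk 47, set 7) → MISS  vc=[44, 39]
7: 0xbf (blk 47, set 7) → L1-HIT  vc=[44, 39]
8: 0x53 (blk 20, set 4) → L1-HIT  vc=[44, 39]
9: 0x44 (blk 17, set 1) → MISS  vc=[44, 39, 41]
10: 0x51 (blk 20, set 4) → L1-HIT  vc=[44, 39, 41]
11: 0x45 (blk 17, set 1) → L1-HIT  vc=[44, 39, 41]
12: 0xb1 (blk 44, set 4) → VC-HIT  vc=[20, 39, 41]
13: 0x67 (blk 25, set 1) → MISS  vc=[20, 39, 41, 17]
14: 0xb1 (blk 44, set 4) → L1-HIT  vc=[20, 39, 41, 17]
15: 0x9e (blk 39, set 7) → VC-HIT  vc=[20, 47, 41, 17]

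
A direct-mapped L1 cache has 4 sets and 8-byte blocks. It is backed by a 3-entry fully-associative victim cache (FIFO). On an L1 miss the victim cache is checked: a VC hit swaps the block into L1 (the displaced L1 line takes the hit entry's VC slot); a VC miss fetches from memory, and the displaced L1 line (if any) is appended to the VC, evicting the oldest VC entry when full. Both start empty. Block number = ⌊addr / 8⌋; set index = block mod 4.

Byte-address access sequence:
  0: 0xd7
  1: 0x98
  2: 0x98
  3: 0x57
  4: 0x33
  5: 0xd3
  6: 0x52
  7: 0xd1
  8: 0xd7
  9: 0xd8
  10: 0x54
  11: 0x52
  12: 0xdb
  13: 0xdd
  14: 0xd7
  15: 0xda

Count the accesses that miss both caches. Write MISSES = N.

MISSES = 5

#0 0xd7→b26/s2 MISS; vc=[]
#1 0x98→b19/s3 MISS; vc=[]
#2 0x98→b19/s3 L1-HIT; vc=[]
#3 0x57→b10/s2 MISS; vc=[26]
#4 0x33→b6/s2 MISS; vc=[26,10]
#5 0xd3→b26/s2 VC-HIT; vc=[6,10]
#6 0x52→b10/s2 VC-HIT; vc=[6,26]
#7 0xd1→b26/s2 VC-HIT; vc=[6,10]
#8 0xd7→b26/s2 L1-HIT; vc=[6,10]
#9 0xd8→b27/s3 MISS; vc=[6,10,19]
#10 0x54→b10/s2 VC-HIT; vc=[6,26,19]
#11 0x52→b10/s2 L1-HIT; vc=[6,26,19]
#12 0xdb→b27/s3 L1-HIT; vc=[6,26,19]
#13 0xdd→b27/s3 L1-HIT; vc=[6,26,19]
#14 0xd7→b26/s2 VC-HIT; vc=[6,10,19]
#15 0xda→b27/s3 L1-HIT; vc=[6,10,19]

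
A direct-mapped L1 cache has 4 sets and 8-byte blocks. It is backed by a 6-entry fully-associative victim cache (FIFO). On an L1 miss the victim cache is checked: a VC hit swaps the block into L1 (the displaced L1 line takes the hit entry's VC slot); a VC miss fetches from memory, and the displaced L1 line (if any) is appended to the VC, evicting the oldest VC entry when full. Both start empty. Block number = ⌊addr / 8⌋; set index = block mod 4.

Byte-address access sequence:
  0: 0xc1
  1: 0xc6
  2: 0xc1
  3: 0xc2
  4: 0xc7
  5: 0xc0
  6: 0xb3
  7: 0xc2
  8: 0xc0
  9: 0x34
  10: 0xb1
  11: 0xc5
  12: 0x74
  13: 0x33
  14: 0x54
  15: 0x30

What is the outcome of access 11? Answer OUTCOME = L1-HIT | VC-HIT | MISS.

0: 0xc1 (blk 24, set 0) → MISS  vc=[]
1: 0xc6 (blk 24, set 0) → L1-HIT  vc=[]
2: 0xc1 (blk 24, set 0) → L1-HIT  vc=[]
3: 0xc2 (blk 24, set 0) → L1-HIT  vc=[]
4: 0xc7 (blk 24, set 0) → L1-HIT  vc=[]
5: 0xc0 (blk 24, set 0) → L1-HIT  vc=[]
6: 0xb3 (blk 22, set 2) → MISS  vc=[]
7: 0xc2 (blk 24, set 0) → L1-HIT  vc=[]
8: 0xc0 (blk 24, set 0) → L1-HIT  vc=[]
9: 0x34 (blk 6, set 2) → MISS  vc=[22]
10: 0xb1 (blk 22, set 2) → VC-HIT  vc=[6]
11: 0xc5 (blk 24, set 0) → L1-HIT  vc=[6]
12: 0x74 (blk 14, set 2) → MISS  vc=[6, 22]
13: 0x33 (blk 6, set 2) → VC-HIT  vc=[14, 22]
14: 0x54 (blk 10, set 2) → MISS  vc=[14, 22, 6]
15: 0x30 (blk 6, set 2) → VC-HIT  vc=[14, 22, 10]

OUTCOME = L1-HIT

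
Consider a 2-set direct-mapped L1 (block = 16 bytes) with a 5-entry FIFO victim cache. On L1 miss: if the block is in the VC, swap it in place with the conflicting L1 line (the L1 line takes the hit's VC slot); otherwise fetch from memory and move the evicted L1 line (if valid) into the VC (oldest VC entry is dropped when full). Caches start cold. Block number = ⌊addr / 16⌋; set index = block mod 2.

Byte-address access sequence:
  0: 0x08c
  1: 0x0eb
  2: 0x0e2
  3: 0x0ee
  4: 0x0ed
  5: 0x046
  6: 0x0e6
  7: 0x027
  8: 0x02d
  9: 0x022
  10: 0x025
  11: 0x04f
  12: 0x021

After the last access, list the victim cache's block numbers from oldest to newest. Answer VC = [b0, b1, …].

  [0] addr=0x8c blk=8 s=0: MISS | VC []
  [1] addr=0xeb blk=14 s=0: MISS | VC [8]
  [2] addr=0xe2 blk=14 s=0: L1-HIT | VC [8]
  [3] addr=0xee blk=14 s=0: L1-HIT | VC [8]
  [4] addr=0xed blk=14 s=0: L1-HIT | VC [8]
  [5] addr=0x46 blk=4 s=0: MISS | VC [8, 14]
  [6] addr=0xe6 blk=14 s=0: VC-HIT | VC [8, 4]
  [7] addr=0x27 blk=2 s=0: MISS | VC [8, 4, 14]
  [8] addr=0x2d blk=2 s=0: L1-HIT | VC [8, 4, 14]
  [9] addr=0x22 blk=2 s=0: L1-HIT | VC [8, 4, 14]
  [10] addr=0x25 blk=2 s=0: L1-HIT | VC [8, 4, 14]
  [11] addr=0x4f blk=4 s=0: VC-HIT | VC [8, 2, 14]
  [12] addr=0x21 blk=2 s=0: VC-HIT | VC [8, 4, 14]

VC = [8, 4, 14]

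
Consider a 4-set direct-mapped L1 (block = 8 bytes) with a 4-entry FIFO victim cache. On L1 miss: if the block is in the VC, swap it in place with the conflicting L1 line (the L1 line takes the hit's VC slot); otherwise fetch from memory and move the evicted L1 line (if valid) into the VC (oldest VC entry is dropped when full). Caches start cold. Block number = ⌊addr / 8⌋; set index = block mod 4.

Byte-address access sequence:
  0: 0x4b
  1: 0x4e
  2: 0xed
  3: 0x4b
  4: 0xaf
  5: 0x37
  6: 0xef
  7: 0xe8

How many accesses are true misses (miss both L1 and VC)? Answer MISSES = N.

MISSES = 4

#0 0x4b→b9/s1 MISS; vc=[]
#1 0x4e→b9/s1 L1-HIT; vc=[]
#2 0xed→b29/s1 MISS; vc=[9]
#3 0x4b→b9/s1 VC-HIT; vc=[29]
#4 0xaf→b21/s1 MISS; vc=[29,9]
#5 0x37→b6/s2 MISS; vc=[29,9]
#6 0xef→b29/s1 VC-HIT; vc=[21,9]
#7 0xe8→b29/s1 L1-HIT; vc=[21,9]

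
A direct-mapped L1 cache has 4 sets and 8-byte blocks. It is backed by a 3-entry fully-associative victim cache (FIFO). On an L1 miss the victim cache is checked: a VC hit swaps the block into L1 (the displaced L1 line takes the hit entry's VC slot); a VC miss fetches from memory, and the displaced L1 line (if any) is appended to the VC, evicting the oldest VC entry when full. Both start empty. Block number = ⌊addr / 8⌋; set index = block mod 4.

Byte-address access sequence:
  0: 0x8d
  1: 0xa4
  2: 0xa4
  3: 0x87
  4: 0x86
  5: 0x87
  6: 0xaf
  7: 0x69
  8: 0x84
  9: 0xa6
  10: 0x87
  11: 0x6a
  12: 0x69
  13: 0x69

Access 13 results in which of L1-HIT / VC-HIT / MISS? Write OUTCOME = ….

OUTCOME = L1-HIT

#0 0x8d→b17/s1 MISS; vc=[]
#1 0xa4→b20/s0 MISS; vc=[]
#2 0xa4→b20/s0 L1-HIT; vc=[]
#3 0x87→b16/s0 MISS; vc=[20]
#4 0x86→b16/s0 L1-HIT; vc=[20]
#5 0x87→b16/s0 L1-HIT; vc=[20]
#6 0xaf→b21/s1 MISS; vc=[20,17]
#7 0x69→b13/s1 MISS; vc=[20,17,21]
#8 0x84→b16/s0 L1-HIT; vc=[20,17,21]
#9 0xa6→b20/s0 VC-HIT; vc=[16,17,21]
#10 0x87→b16/s0 VC-HIT; vc=[20,17,21]
#11 0x6a→b13/s1 L1-HIT; vc=[20,17,21]
#12 0x69→b13/s1 L1-HIT; vc=[20,17,21]
#13 0x69→b13/s1 L1-HIT; vc=[20,17,21]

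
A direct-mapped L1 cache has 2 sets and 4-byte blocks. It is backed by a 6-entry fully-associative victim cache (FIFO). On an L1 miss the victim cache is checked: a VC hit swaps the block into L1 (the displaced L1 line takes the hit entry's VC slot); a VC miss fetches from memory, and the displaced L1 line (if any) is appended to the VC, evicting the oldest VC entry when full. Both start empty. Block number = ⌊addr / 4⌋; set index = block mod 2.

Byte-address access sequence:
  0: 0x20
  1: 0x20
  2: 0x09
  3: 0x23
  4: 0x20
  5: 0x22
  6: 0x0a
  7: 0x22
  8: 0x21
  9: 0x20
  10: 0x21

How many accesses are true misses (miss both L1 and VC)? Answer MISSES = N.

#0 0x20→b8/s0 MISS; vc=[]
#1 0x20→b8/s0 L1-HIT; vc=[]
#2 0x9→b2/s0 MISS; vc=[8]
#3 0x23→b8/s0 VC-HIT; vc=[2]
#4 0x20→b8/s0 L1-HIT; vc=[2]
#5 0x22→b8/s0 L1-HIT; vc=[2]
#6 0xa→b2/s0 VC-HIT; vc=[8]
#7 0x22→b8/s0 VC-HIT; vc=[2]
#8 0x21→b8/s0 L1-HIT; vc=[2]
#9 0x20→b8/s0 L1-HIT; vc=[2]
#10 0x21→b8/s0 L1-HIT; vc=[2]

MISSES = 2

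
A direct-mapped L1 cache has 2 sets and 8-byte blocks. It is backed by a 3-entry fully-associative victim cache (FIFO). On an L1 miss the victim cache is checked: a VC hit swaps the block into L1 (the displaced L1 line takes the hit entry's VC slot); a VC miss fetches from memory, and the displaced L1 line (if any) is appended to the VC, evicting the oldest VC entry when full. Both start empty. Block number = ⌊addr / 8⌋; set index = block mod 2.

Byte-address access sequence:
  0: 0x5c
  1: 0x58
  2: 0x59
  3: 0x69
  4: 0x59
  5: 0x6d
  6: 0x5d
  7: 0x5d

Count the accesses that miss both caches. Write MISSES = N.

MISSES = 2

0: 0x5c (blk 11, set 1) → MISS  vc=[]
1: 0x58 (blk 11, set 1) → L1-HIT  vc=[]
2: 0x59 (blk 11, set 1) → L1-HIT  vc=[]
3: 0x69 (blk 13, set 1) → MISS  vc=[11]
4: 0x59 (blk 11, set 1) → VC-HIT  vc=[13]
5: 0x6d (blk 13, set 1) → VC-HIT  vc=[11]
6: 0x5d (blk 11, set 1) → VC-HIT  vc=[13]
7: 0x5d (blk 11, set 1) → L1-HIT  vc=[13]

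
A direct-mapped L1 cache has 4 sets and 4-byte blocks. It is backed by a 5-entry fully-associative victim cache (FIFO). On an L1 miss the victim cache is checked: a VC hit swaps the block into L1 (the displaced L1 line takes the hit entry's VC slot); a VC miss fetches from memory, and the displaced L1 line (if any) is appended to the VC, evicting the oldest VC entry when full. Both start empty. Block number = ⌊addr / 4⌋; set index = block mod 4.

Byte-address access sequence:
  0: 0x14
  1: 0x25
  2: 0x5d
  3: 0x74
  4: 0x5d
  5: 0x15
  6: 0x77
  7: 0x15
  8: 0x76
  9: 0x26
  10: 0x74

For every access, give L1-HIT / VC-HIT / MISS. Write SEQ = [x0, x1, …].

  [0] addr=0x14 blk=5 s=1: MISS | VC []
  [1] addr=0x25 blk=9 s=1: MISS | VC [5]
  [2] addr=0x5d blk=23 s=3: MISS | VC [5]
  [3] addr=0x74 blk=29 s=1: MISS | VC [5, 9]
  [4] addr=0x5d blk=23 s=3: L1-HIT | VC [5, 9]
  [5] addr=0x15 blk=5 s=1: VC-HIT | VC [29, 9]
  [6] addr=0x77 blk=29 s=1: VC-HIT | VC [5, 9]
  [7] addr=0x15 blk=5 s=1: VC-HIT | VC [29, 9]
  [8] addr=0x76 blk=29 s=1: VC-HIT | VC [5, 9]
  [9] addr=0x26 blk=9 s=1: VC-HIT | VC [5, 29]
  [10] addr=0x74 blk=29 s=1: VC-HIT | VC [5, 9]

SEQ = [MISS, MISS, MISS, MISS, L1-HIT, VC-HIT, VC-HIT, VC-HIT, VC-HIT, VC-HIT, VC-HIT]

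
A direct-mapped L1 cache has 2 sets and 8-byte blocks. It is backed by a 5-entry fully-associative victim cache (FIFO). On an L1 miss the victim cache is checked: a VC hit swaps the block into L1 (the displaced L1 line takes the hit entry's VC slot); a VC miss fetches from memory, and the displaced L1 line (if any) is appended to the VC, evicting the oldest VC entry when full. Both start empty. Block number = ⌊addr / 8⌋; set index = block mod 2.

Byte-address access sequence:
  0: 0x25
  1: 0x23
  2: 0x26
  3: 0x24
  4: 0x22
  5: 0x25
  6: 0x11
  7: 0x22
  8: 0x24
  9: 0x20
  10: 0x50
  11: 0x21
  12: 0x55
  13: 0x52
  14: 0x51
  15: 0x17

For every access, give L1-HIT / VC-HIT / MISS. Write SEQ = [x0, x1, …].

0: 0x25 (blk 4, set 0) → MISS  vc=[]
1: 0x23 (blk 4, set 0) → L1-HIT  vc=[]
2: 0x26 (blk 4, set 0) → L1-HIT  vc=[]
3: 0x24 (blk 4, set 0) → L1-HIT  vc=[]
4: 0x22 (blk 4, set 0) → L1-HIT  vc=[]
5: 0x25 (blk 4, set 0) → L1-HIT  vc=[]
6: 0x11 (blk 2, set 0) → MISS  vc=[4]
7: 0x22 (blk 4, set 0) → VC-HIT  vc=[2]
8: 0x24 (blk 4, set 0) → L1-HIT  vc=[2]
9: 0x20 (blk 4, set 0) → L1-HIT  vc=[2]
10: 0x50 (blk 10, set 0) → MISS  vc=[2, 4]
11: 0x21 (blk 4, set 0) → VC-HIT  vc=[2, 10]
12: 0x55 (blk 10, set 0) → VC-HIT  vc=[2, 4]
13: 0x52 (blk 10, set 0) → L1-HIT  vc=[2, 4]
14: 0x51 (blk 10, set 0) → L1-HIT  vc=[2, 4]
15: 0x17 (blk 2, set 0) → VC-HIT  vc=[10, 4]

SEQ = [MISS, L1-HIT, L1-HIT, L1-HIT, L1-HIT, L1-HIT, MISS, VC-HIT, L1-HIT, L1-HIT, MISS, VC-HIT, VC-HIT, L1-HIT, L1-HIT, VC-HIT]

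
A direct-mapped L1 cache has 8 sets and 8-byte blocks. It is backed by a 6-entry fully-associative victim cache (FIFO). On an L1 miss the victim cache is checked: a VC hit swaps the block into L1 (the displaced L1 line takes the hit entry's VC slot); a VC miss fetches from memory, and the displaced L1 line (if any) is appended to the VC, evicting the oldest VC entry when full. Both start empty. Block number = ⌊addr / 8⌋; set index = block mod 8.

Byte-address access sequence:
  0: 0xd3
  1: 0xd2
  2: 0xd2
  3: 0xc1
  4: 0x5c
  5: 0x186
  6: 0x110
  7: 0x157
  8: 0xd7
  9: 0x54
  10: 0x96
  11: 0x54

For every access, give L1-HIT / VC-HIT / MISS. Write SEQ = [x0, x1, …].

SEQ = [MISS, L1-HIT, L1-HIT, MISS, MISS, MISS, MISS, MISS, VC-HIT, MISS, MISS, VC-HIT]

0: 0xd3 (blk 26, set 2) → MISS  vc=[]
1: 0xd2 (blk 26, set 2) → L1-HIT  vc=[]
2: 0xd2 (blk 26, set 2) → L1-HIT  vc=[]
3: 0xc1 (blk 24, set 0) → MISS  vc=[]
4: 0x5c (blk 11, set 3) → MISS  vc=[]
5: 0x186 (blk 48, set 0) → MISS  vc=[24]
6: 0x110 (blk 34, set 2) → MISS  vc=[24, 26]
7: 0x157 (blk 42, set 2) → MISS  vc=[24, 26, 34]
8: 0xd7 (blk 26, set 2) → VC-HIT  vc=[24, 42, 34]
9: 0x54 (blk 10, set 2) → MISS  vc=[24, 42, 34, 26]
10: 0x96 (blk 18, set 2) → MISS  vc=[24, 42, 34, 26, 10]
11: 0x54 (blk 10, set 2) → VC-HIT  vc=[24, 42, 34, 26, 18]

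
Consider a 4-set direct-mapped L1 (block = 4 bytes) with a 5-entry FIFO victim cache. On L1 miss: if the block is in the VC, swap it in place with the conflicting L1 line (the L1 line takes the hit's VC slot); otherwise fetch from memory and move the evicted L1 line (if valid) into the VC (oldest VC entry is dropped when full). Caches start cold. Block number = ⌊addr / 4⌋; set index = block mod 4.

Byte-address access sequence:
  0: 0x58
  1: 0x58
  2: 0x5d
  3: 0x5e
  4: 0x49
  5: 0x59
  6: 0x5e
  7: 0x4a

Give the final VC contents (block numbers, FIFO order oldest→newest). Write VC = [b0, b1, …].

VC = [22]

0: 0x58 (blk 22, set 2) → MISS  vc=[]
1: 0x58 (blk 22, set 2) → L1-HIT  vc=[]
2: 0x5d (blk 23, set 3) → MISS  vc=[]
3: 0x5e (blk 23, set 3) → L1-HIT  vc=[]
4: 0x49 (blk 18, set 2) → MISS  vc=[22]
5: 0x59 (blk 22, set 2) → VC-HIT  vc=[18]
6: 0x5e (blk 23, set 3) → L1-HIT  vc=[18]
7: 0x4a (blk 18, set 2) → VC-HIT  vc=[22]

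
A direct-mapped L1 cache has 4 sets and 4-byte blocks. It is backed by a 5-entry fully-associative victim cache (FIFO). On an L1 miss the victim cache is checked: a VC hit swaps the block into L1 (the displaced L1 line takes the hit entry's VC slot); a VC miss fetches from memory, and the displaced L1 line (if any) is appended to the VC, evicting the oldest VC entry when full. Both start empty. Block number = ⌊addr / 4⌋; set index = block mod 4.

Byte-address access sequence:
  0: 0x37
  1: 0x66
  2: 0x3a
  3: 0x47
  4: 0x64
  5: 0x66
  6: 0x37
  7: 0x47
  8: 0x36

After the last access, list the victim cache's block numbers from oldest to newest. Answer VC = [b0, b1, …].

VC = [25, 17]

0: 0x37 (blk 13, set 1) → MISS  vc=[]
1: 0x66 (blk 25, set 1) → MISS  vc=[13]
2: 0x3a (blk 14, set 2) → MISS  vc=[13]
3: 0x47 (blk 17, set 1) → MISS  vc=[13, 25]
4: 0x64 (blk 25, set 1) → VC-HIT  vc=[13, 17]
5: 0x66 (blk 25, set 1) → L1-HIT  vc=[13, 17]
6: 0x37 (blk 13, set 1) → VC-HIT  vc=[25, 17]
7: 0x47 (blk 17, set 1) → VC-HIT  vc=[25, 13]
8: 0x36 (blk 13, set 1) → VC-HIT  vc=[25, 17]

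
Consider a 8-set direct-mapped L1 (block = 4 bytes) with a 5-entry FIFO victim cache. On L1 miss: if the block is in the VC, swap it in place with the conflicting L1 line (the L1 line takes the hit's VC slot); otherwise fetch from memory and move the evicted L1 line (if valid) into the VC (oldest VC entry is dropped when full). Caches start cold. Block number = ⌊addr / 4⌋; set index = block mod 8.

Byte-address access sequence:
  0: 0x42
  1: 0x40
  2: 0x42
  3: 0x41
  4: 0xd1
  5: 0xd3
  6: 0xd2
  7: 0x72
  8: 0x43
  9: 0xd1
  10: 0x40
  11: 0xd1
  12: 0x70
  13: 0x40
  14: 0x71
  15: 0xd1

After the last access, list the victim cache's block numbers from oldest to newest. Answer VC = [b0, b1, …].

VC = [28]

0: 0x42 (blk 16, set 0) → MISS  vc=[]
1: 0x40 (blk 16, set 0) → L1-HIT  vc=[]
2: 0x42 (blk 16, set 0) → L1-HIT  vc=[]
3: 0x41 (blk 16, set 0) → L1-HIT  vc=[]
4: 0xd1 (blk 52, set 4) → MISS  vc=[]
5: 0xd3 (blk 52, set 4) → L1-HIT  vc=[]
6: 0xd2 (blk 52, set 4) → L1-HIT  vc=[]
7: 0x72 (blk 28, set 4) → MISS  vc=[52]
8: 0x43 (blk 16, set 0) → L1-HIT  vc=[52]
9: 0xd1 (blk 52, set 4) → VC-HIT  vc=[28]
10: 0x40 (blk 16, set 0) → L1-HIT  vc=[28]
11: 0xd1 (blk 52, set 4) → L1-HIT  vc=[28]
12: 0x70 (blk 28, set 4) → VC-HIT  vc=[52]
13: 0x40 (blk 16, set 0) → L1-HIT  vc=[52]
14: 0x71 (blk 28, set 4) → L1-HIT  vc=[52]
15: 0xd1 (blk 52, set 4) → VC-HIT  vc=[28]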